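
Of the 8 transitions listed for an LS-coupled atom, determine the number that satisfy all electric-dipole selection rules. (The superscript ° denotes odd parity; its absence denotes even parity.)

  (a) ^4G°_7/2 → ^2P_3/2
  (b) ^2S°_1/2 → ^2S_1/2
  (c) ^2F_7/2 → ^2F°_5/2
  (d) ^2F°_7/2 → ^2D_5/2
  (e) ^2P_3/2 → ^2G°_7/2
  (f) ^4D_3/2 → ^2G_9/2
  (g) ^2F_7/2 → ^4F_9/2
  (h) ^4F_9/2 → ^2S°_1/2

2

(a) forbidden (ΔS, ΔL, ΔJ fail)
(b) forbidden (ΔL fails)
(c) allowed
(d) allowed
(e) forbidden (ΔL, ΔJ fail)
(f) forbidden (parity, ΔS, ΔL, ΔJ fail)
(g) forbidden (parity, ΔS fail)
(h) forbidden (ΔS, ΔL, ΔJ fail)
Total allowed: 2 of 8.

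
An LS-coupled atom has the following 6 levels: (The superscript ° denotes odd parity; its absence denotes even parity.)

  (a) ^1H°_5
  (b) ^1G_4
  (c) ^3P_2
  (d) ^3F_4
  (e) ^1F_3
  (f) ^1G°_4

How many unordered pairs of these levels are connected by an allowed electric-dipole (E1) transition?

3

(a)–(b): allowed.
(a)–(c): forbidden (ΔS, ΔL, ΔJ).
(a)–(d): forbidden (ΔS, ΔL).
(a)–(e): forbidden (ΔL, ΔJ).
(a)–(f): forbidden (parity).
(b)–(c): forbidden (parity, ΔS, ΔL, ΔJ).
(b)–(d): forbidden (parity, ΔS).
(b)–(e): forbidden (parity).
(b)–(f): allowed.
(c)–(d): forbidden (parity, ΔL, ΔJ).
(c)–(e): forbidden (parity, ΔS, ΔL).
(c)–(f): forbidden (ΔS, ΔL, ΔJ).
(d)–(e): forbidden (parity, ΔS).
(d)–(f): forbidden (ΔS).
(e)–(f): allowed.
Allowed pairs: 3 of 15.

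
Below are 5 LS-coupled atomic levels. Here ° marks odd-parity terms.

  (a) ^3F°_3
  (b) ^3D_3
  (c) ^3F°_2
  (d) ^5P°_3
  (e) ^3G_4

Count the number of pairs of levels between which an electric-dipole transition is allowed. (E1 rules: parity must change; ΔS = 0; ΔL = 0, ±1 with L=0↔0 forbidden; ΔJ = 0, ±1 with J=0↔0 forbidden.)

3

(a)–(b): allowed.
(a)–(c): forbidden (parity).
(a)–(d): forbidden (parity, ΔS, ΔL).
(a)–(e): allowed.
(b)–(c): allowed.
(b)–(d): forbidden (ΔS).
(b)–(e): forbidden (parity, ΔL).
(c)–(d): forbidden (parity, ΔS, ΔL).
(c)–(e): forbidden (ΔJ).
(d)–(e): forbidden (ΔS, ΔL).
Allowed pairs: 3 of 10.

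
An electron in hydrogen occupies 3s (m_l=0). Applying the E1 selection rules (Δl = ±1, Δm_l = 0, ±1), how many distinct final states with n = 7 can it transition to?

E1 requires Δl = ±1, so l_f ∈ {-1, 1}; with 0 ≤ l_f ≤ n_f−1 = 6, the allowed l_f values are {1}.
For l_f = 1: m_f ∈ {m_i−1, m_i, m_i+1} ∩ [−1, 1] = {-1, 0, 1} → 3 states.
Total: 3.

3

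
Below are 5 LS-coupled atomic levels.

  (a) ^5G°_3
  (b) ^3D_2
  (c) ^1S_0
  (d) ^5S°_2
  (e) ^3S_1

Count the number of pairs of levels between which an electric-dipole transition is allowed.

0

(a)–(b): forbidden (ΔS, ΔL).
(a)–(c): forbidden (ΔS, ΔL, ΔJ).
(a)–(d): forbidden (parity, ΔL).
(a)–(e): forbidden (ΔS, ΔL, ΔJ).
(b)–(c): forbidden (parity, ΔS, ΔL, ΔJ).
(b)–(d): forbidden (ΔS, ΔL).
(b)–(e): forbidden (parity, ΔL).
(c)–(d): forbidden (ΔS, ΔL, ΔJ).
(c)–(e): forbidden (parity, ΔS, ΔL).
(d)–(e): forbidden (ΔS, ΔL).
Allowed pairs: 0 of 10.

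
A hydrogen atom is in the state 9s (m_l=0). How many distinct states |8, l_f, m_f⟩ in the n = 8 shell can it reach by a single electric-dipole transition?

E1 requires Δl = ±1, so l_f ∈ {-1, 1}; with 0 ≤ l_f ≤ n_f−1 = 7, the allowed l_f values are {1}.
For l_f = 1: m_f ∈ {m_i−1, m_i, m_i+1} ∩ [−1, 1] = {-1, 0, 1} → 3 states.
Total: 3.

3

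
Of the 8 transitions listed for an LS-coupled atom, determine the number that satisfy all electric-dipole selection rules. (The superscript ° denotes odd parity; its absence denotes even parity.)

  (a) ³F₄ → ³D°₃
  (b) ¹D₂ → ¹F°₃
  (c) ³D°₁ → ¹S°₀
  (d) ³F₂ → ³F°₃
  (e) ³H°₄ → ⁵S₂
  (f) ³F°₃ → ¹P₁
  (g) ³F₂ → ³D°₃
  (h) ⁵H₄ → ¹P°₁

4

(a) allowed
(b) allowed
(c) forbidden (parity, ΔS, ΔL fail)
(d) allowed
(e) forbidden (ΔS, ΔL, ΔJ fail)
(f) forbidden (ΔS, ΔL, ΔJ fail)
(g) allowed
(h) forbidden (ΔS, ΔL, ΔJ fail)
Total allowed: 4 of 8.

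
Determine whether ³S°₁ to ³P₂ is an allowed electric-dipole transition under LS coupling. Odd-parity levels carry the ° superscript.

ΔS = 0: S: 1 → 1 — passes.
Parity must change: odd → even — passes.
ΔJ = 0, ±1 (not J=0↔0): J: 1 → 2, ΔJ = +1 — passes.
ΔL = 0, ±1 (not L=0↔0): L: 0 → 1, ΔL = +1 — passes.
All four E1 rules are satisfied.

allowed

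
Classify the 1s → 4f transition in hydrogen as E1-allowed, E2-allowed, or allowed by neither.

neither

Δl = 3 − 0 = +3; l_i + l_f = 3.
E1 (Δl = ±1): not satisfied.
E2 (Δl = 0,±2, l_i+l_f ≥ 2): not satisfied.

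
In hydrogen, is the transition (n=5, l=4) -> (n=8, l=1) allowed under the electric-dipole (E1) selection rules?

forbidden

Initial l = 4, final l = 1, so Δl = -3. E1 requires Δl = ±1: fails.
The transition is electric-dipole forbidden.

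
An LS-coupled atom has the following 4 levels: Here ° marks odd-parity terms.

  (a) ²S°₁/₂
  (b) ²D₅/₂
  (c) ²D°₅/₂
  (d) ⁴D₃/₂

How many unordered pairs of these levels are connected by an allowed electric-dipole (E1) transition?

1

(a)–(b): forbidden (ΔL, ΔJ).
(a)–(c): forbidden (parity, ΔL, ΔJ).
(a)–(d): forbidden (ΔS, ΔL).
(b)–(c): allowed.
(b)–(d): forbidden (parity, ΔS).
(c)–(d): forbidden (ΔS).
Allowed pairs: 1 of 6.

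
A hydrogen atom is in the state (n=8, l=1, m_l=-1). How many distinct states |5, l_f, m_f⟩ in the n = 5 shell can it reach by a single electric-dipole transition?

E1 requires Δl = ±1, so l_f ∈ {0, 2}; with 0 ≤ l_f ≤ n_f−1 = 4, the allowed l_f values are {0, 2}.
For l_f = 0: m_f ∈ {m_i−1, m_i, m_i+1} ∩ [−0, 0] = {0} → 1 state.
For l_f = 2: m_f ∈ {m_i−1, m_i, m_i+1} ∩ [−2, 2] = {-2, -1, 0} → 3 states.
Total: 4.

4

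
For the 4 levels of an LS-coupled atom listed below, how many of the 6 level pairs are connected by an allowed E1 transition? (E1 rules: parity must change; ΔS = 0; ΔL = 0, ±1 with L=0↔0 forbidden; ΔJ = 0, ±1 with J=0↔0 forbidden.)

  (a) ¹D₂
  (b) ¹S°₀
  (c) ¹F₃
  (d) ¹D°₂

(a)–(b): forbidden (ΔL, ΔJ).
(a)–(c): forbidden (parity).
(a)–(d): allowed.
(b)–(c): forbidden (ΔL, ΔJ).
(b)–(d): forbidden (parity, ΔL, ΔJ).
(c)–(d): allowed.
Allowed pairs: 2 of 6.

2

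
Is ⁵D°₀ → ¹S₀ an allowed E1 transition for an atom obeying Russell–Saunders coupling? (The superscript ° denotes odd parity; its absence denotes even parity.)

Reading off the term symbols: S 2→0, L 2→0, J 0→0, parity odd→even.
Parity must change: odd → even — ok.
ΔS = 0: S: 2 → 0 — fails.
ΔL = 0, ±1 (not L=0↔0): L: 2 → 0, ΔL = -2 — fails.
ΔJ = 0, ±1 (not J=0↔0): J: 0 → 0, ΔJ = +0 — fails.
Rule(s) violated: ΔS, ΔL, ΔJ.

forbidden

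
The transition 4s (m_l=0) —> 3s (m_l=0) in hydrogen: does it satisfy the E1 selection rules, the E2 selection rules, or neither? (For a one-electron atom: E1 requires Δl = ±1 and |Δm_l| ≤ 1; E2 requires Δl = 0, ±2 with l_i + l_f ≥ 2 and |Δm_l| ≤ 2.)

neither

Δl = 0 − 0 = +0; l_i + l_f = 0.
Δm_l = +0.
E1 (Δl = ±1, |Δm_l| ≤ 1): not satisfied.
E2 (Δl = 0,±2, l_i+l_f ≥ 2, |Δm_l| ≤ 2): not satisfied.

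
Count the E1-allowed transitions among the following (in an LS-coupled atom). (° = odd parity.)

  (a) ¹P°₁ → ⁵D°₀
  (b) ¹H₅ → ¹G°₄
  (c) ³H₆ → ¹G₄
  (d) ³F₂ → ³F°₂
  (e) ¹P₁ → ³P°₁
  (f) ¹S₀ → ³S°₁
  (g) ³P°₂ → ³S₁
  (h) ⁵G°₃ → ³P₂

(a) forbidden (parity, ΔS fail)
(b) allowed
(c) forbidden (parity, ΔS, ΔJ fail)
(d) allowed
(e) forbidden (ΔS fails)
(f) forbidden (ΔS, ΔL fail)
(g) allowed
(h) forbidden (ΔS, ΔL fail)
Total allowed: 3 of 8.

3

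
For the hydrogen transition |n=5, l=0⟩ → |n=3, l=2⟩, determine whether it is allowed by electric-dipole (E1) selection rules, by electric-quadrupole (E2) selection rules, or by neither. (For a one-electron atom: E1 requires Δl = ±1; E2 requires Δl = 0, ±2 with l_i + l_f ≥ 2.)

Δl = 2 − 0 = +2; l_i + l_f = 2.
E1 (Δl = ±1): not satisfied.
E2 (Δl = 0,±2, l_i+l_f ≥ 2): satisfied.

E2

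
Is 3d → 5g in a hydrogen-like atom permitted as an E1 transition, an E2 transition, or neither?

E2

Δl = 4 − 2 = +2; l_i + l_f = 6.
E1 (Δl = ±1): not satisfied.
E2 (Δl = 0,±2, l_i+l_f ≥ 2): satisfied.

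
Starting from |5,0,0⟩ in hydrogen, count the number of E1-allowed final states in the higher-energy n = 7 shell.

3

E1 requires Δl = ±1, so l_f ∈ {-1, 1}; with 0 ≤ l_f ≤ n_f−1 = 6, the allowed l_f values are {1}.
For l_f = 1: m_f ∈ {m_i−1, m_i, m_i+1} ∩ [−1, 1] = {-1, 0, 1} → 3 states.
Total: 3.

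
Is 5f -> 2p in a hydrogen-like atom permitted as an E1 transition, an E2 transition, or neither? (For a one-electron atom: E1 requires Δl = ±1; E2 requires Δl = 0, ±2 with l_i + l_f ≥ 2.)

Δl = 1 − 3 = -2; l_i + l_f = 4.
E1 (Δl = ±1): not satisfied.
E2 (Δl = 0,±2, l_i+l_f ≥ 2): satisfied.

E2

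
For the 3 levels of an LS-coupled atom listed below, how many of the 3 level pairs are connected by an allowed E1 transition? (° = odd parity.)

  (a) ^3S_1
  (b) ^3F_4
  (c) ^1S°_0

(a)–(b): forbidden (parity, ΔL, ΔJ).
(a)–(c): forbidden (ΔS, ΔL).
(b)–(c): forbidden (ΔS, ΔL, ΔJ).
Allowed pairs: 0 of 3.

0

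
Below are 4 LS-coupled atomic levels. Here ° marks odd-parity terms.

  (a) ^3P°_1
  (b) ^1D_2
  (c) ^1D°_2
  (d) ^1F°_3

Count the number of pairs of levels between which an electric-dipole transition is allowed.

2

(a)–(b): forbidden (ΔS).
(a)–(c): forbidden (parity, ΔS).
(a)–(d): forbidden (parity, ΔS, ΔL, ΔJ).
(b)–(c): allowed.
(b)–(d): allowed.
(c)–(d): forbidden (parity).
Allowed pairs: 2 of 6.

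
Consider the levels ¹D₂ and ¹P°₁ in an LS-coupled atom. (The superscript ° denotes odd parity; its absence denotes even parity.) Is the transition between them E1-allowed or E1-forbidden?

allowed

ΔL = 0, ±1 (not L=0↔0): L: 2 → 1, ΔL = -1 — satisfied.
ΔS = 0: S: 0 → 0 — satisfied.
Parity must change: even → odd — satisfied.
ΔJ = 0, ±1 (not J=0↔0): J: 2 → 1, ΔJ = -1 — satisfied.
All four E1 rules are satisfied.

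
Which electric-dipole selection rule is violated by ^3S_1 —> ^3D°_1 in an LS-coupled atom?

Reading off the term symbols: S 1→1, L 0→2, J 1→1, parity even→odd.
Parity must change: even → odd — ✓.
ΔS = 0: S: 1 → 1 — ✓.
ΔL = 0, ±1 (not L=0↔0): L: 0 → 2, ΔL = +2 — ✗.
ΔJ = 0, ±1 (not J=0↔0): J: 1 → 1, ΔJ = +0 — ✓.

the ΔL = 0, ±1 rule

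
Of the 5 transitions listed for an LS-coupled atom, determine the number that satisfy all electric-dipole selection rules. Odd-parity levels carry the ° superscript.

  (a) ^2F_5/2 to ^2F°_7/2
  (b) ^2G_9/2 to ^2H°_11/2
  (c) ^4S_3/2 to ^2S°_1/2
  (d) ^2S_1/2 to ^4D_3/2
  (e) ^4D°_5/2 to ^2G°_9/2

2

(a) allowed
(b) allowed
(c) forbidden (ΔS, ΔL fail)
(d) forbidden (parity, ΔS, ΔL fail)
(e) forbidden (parity, ΔS, ΔL, ΔJ fail)
Total allowed: 2 of 5.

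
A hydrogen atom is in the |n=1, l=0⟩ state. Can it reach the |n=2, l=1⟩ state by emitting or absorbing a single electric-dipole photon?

allowed

l: 0 → 1 (Δl = +1). Δl = ±1 satisfied.
All E1 selection rules are satisfied.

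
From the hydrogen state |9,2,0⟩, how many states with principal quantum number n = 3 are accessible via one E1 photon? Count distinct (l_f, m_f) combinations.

3

E1 requires Δl = ±1, so l_f ∈ {1, 3}; with 0 ≤ l_f ≤ n_f−1 = 2, the allowed l_f values are {1}.
For l_f = 1: m_f ∈ {m_i−1, m_i, m_i+1} ∩ [−1, 1] = {-1, 0, 1} → 3 states.
Total: 3.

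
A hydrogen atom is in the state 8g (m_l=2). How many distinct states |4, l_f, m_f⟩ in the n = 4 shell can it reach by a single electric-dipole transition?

E1 requires Δl = ±1, so l_f ∈ {3, 5}; with 0 ≤ l_f ≤ n_f−1 = 3, the allowed l_f values are {3}.
For l_f = 3: m_f ∈ {m_i−1, m_i, m_i+1} ∩ [−3, 3] = {1, 2, 3} → 3 states.
Total: 3.

3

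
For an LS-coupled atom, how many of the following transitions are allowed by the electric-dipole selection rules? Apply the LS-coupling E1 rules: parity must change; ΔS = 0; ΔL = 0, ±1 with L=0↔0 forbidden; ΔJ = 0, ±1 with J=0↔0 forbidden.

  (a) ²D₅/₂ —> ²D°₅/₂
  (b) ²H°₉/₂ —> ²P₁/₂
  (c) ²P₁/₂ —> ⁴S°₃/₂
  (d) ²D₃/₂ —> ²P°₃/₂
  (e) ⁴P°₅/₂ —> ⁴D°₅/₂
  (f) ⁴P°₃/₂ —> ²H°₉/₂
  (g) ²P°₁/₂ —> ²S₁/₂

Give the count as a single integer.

3

(a) allowed
(b) forbidden (ΔL, ΔJ fail)
(c) forbidden (ΔS fails)
(d) allowed
(e) forbidden (parity fails)
(f) forbidden (parity, ΔS, ΔL, ΔJ fail)
(g) allowed
Total allowed: 3 of 7.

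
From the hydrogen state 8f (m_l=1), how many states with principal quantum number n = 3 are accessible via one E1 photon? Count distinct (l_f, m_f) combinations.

E1 requires Δl = ±1, so l_f ∈ {2, 4}; with 0 ≤ l_f ≤ n_f−1 = 2, the allowed l_f values are {2}.
For l_f = 2: m_f ∈ {m_i−1, m_i, m_i+1} ∩ [−2, 2] = {0, 1, 2} → 3 states.
Total: 3.

3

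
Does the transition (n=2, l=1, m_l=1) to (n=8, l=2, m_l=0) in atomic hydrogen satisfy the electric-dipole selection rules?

allowed

Initial l = 1, final l = 2, so Δl = +1. E1 requires Δl = ±1: satisfied.
m_l: 1 → 0 (Δm_l = -1). |Δm_l| ≤ 1 satisfied.
All E1 selection rules are satisfied.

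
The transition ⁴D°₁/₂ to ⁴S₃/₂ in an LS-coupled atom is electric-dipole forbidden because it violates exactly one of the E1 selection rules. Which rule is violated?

the ΔL = 0, ±1 rule

Parity must change: odd → even — satisfied.
ΔS = 0: S: 3/2 → 3/2 — satisfied.
ΔL = 0, ±1 (not L=0↔0): L: 2 → 0, ΔL = -2 — violated.
ΔJ = 0, ±1 (not J=0↔0): J: 1/2 → 3/2, ΔJ = +1 — satisfied.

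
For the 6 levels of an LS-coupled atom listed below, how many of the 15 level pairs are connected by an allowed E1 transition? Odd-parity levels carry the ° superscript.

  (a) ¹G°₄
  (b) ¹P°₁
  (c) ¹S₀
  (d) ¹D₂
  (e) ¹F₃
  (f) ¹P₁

4

(a)–(b): forbidden (parity, ΔL, ΔJ).
(a)–(c): forbidden (ΔL, ΔJ).
(a)–(d): forbidden (ΔL, ΔJ).
(a)–(e): allowed.
(a)–(f): forbidden (ΔL, ΔJ).
(b)–(c): allowed.
(b)–(d): allowed.
(b)–(e): forbidden (ΔL, ΔJ).
(b)–(f): allowed.
(c)–(d): forbidden (parity, ΔL, ΔJ).
(c)–(e): forbidden (parity, ΔL, ΔJ).
(c)–(f): forbidden (parity).
(d)–(e): forbidden (parity).
(d)–(f): forbidden (parity).
(e)–(f): forbidden (parity, ΔL, ΔJ).
Allowed pairs: 4 of 15.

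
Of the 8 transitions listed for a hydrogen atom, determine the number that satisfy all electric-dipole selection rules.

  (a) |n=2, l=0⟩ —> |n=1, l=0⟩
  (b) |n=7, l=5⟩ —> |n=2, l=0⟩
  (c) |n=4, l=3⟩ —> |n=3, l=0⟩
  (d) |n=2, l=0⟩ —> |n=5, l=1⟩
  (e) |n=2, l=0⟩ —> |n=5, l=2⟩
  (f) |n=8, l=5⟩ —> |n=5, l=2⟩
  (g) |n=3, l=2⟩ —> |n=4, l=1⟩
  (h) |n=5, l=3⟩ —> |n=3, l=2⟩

(a) forbidden — Δl = +0 (E1 requires Δl = ±1)
(b) forbidden — Δl = -5 (E1 requires Δl = ±1)
(c) forbidden — Δl = -3 (E1 requires Δl = ±1)
(d) allowed
(e) forbidden — Δl = +2 (E1 requires Δl = ±1)
(f) forbidden — Δl = -3 (E1 requires Δl = ±1)
(g) allowed
(h) allowed
Total allowed: 3 of 8.

3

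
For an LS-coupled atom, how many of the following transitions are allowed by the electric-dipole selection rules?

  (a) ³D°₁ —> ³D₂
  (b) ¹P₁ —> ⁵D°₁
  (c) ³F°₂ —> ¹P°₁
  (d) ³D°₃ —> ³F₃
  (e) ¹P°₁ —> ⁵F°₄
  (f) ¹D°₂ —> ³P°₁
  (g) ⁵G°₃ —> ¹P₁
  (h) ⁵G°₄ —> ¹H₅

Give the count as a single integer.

2

(a) allowed
(b) forbidden (ΔS fails)
(c) forbidden (parity, ΔS, ΔL fail)
(d) allowed
(e) forbidden (parity, ΔS, ΔL, ΔJ fail)
(f) forbidden (parity, ΔS fail)
(g) forbidden (ΔS, ΔL, ΔJ fail)
(h) forbidden (ΔS fails)
Total allowed: 2 of 8.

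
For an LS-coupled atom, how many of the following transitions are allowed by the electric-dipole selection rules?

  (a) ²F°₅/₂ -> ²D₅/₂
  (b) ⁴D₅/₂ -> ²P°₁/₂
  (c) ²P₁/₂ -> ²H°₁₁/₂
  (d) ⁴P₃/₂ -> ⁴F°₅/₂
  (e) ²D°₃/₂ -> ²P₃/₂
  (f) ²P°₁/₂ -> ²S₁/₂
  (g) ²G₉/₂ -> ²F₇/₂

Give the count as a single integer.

(a) allowed
(b) forbidden (ΔS, ΔJ fail)
(c) forbidden (ΔL, ΔJ fail)
(d) forbidden (ΔL fails)
(e) allowed
(f) allowed
(g) forbidden (parity fails)
Total allowed: 3 of 7.

3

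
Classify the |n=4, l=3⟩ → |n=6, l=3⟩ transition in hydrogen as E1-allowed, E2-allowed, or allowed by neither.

E2

Δl = 3 − 3 = +0; l_i + l_f = 6.
E1 (Δl = ±1): not satisfied.
E2 (Δl = 0,±2, l_i+l_f ≥ 2): satisfied.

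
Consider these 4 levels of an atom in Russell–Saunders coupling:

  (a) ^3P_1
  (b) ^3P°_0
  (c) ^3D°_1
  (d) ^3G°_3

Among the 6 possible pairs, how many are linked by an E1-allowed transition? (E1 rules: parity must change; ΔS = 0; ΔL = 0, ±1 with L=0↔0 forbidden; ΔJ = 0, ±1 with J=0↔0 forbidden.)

(a)–(b): allowed.
(a)–(c): allowed.
(a)–(d): forbidden (ΔL, ΔJ).
(b)–(c): forbidden (parity).
(b)–(d): forbidden (parity, ΔL, ΔJ).
(c)–(d): forbidden (parity, ΔL, ΔJ).
Allowed pairs: 2 of 6.

2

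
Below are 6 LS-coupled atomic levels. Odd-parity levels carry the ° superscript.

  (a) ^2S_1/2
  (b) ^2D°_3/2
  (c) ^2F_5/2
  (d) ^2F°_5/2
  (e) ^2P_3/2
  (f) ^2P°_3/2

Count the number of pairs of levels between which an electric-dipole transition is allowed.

5

(a)–(b): forbidden (ΔL).
(a)–(c): forbidden (parity, ΔL, ΔJ).
(a)–(d): forbidden (ΔL, ΔJ).
(a)–(e): forbidden (parity).
(a)–(f): allowed.
(b)–(c): allowed.
(b)–(d): forbidden (parity).
(b)–(e): allowed.
(b)–(f): forbidden (parity).
(c)–(d): allowed.
(c)–(e): forbidden (parity, ΔL).
(c)–(f): forbidden (ΔL).
(d)–(e): forbidden (ΔL).
(d)–(f): forbidden (parity, ΔL).
(e)–(f): allowed.
Allowed pairs: 5 of 15.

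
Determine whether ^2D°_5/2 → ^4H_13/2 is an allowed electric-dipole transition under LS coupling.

forbidden

ΔJ = 0, ±1 (not J=0↔0): J: 5/2 → 13/2, ΔJ = +4 — violated.
ΔS = 0: S: 1/2 → 3/2 — violated.
ΔL = 0, ±1 (not L=0↔0): L: 2 → 5, ΔL = +3 — violated.
Parity must change: odd → even — satisfied.
Rule(s) violated: ΔS, ΔL, ΔJ.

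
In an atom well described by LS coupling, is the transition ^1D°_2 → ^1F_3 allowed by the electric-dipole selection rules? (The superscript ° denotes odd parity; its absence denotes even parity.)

Reading off the term symbols: S 0→0, L 2→3, J 2→3, parity odd→even.
ΔL = 0, ±1 (not L=0↔0): L: 2 → 3, ΔL = +1 — passes.
ΔJ = 0, ±1 (not J=0↔0): J: 2 → 3, ΔJ = +1 — passes.
ΔS = 0: S: 0 → 0 — passes.
Parity must change: odd → even — passes.
All four E1 rules are satisfied.

allowed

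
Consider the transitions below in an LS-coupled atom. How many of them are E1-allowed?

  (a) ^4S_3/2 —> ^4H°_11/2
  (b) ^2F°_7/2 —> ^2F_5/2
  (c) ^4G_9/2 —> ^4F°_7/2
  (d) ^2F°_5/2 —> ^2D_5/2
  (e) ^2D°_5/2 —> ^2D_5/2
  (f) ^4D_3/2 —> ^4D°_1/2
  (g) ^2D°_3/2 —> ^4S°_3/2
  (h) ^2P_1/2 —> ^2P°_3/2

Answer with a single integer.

6

(a) forbidden (ΔL, ΔJ fail)
(b) allowed
(c) allowed
(d) allowed
(e) allowed
(f) allowed
(g) forbidden (parity, ΔS, ΔL fail)
(h) allowed
Total allowed: 6 of 8.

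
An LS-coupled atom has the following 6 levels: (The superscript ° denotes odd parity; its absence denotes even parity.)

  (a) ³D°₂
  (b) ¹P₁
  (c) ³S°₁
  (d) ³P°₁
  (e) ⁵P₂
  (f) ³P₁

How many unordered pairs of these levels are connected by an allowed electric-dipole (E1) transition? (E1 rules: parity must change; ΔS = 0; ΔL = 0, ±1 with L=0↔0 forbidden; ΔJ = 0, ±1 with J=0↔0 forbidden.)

3

(a)–(b): forbidden (ΔS).
(a)–(c): forbidden (parity, ΔL).
(a)–(d): forbidden (parity).
(a)–(e): forbidden (ΔS).
(a)–(f): allowed.
(b)–(c): forbidden (ΔS).
(b)–(d): forbidden (ΔS).
(b)–(e): forbidden (parity, ΔS).
(b)–(f): forbidden (parity, ΔS).
(c)–(d): forbidden (parity).
(c)–(e): forbidden (ΔS).
(c)–(f): allowed.
(d)–(e): forbidden (ΔS).
(d)–(f): allowed.
(e)–(f): forbidden (parity, ΔS).
Allowed pairs: 3 of 15.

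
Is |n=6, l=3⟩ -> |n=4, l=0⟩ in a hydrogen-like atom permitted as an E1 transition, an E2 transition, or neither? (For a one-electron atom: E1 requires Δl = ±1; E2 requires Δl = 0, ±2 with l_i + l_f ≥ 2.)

neither

Δl = 0 − 3 = -3; l_i + l_f = 3.
E1 (Δl = ±1): not satisfied.
E2 (Δl = 0,±2, l_i+l_f ≥ 2): not satisfied.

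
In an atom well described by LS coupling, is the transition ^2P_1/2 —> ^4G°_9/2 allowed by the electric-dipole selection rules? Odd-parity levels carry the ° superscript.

forbidden

ΔL = 0, ±1 (not L=0↔0): L: 1 → 4, ΔL = +3 — fails.
Parity must change: even → odd — passes.
ΔS = 0: S: 1/2 → 3/2 — fails.
ΔJ = 0, ±1 (not J=0↔0): J: 1/2 → 9/2, ΔJ = +4 — fails.
Rule(s) violated: ΔS, ΔL, ΔJ.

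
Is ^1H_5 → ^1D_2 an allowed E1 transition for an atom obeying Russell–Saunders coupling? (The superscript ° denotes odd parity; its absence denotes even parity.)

Parity must change: even → even — fails.
ΔS = 0: S: 0 → 0 — ok.
ΔL = 0, ±1 (not L=0↔0): L: 5 → 2, ΔL = -3 — fails.
ΔJ = 0, ±1 (not J=0↔0): J: 5 → 2, ΔJ = -3 — fails.
Rule(s) violated: parity, ΔL, ΔJ.

forbidden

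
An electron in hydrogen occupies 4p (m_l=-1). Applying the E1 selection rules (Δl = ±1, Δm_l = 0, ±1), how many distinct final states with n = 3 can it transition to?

4

E1 requires Δl = ±1, so l_f ∈ {0, 2}; with 0 ≤ l_f ≤ n_f−1 = 2, the allowed l_f values are {0, 2}.
For l_f = 0: m_f ∈ {m_i−1, m_i, m_i+1} ∩ [−0, 0] = {0} → 1 state.
For l_f = 2: m_f ∈ {m_i−1, m_i, m_i+1} ∩ [−2, 2] = {-2, -1, 0} → 3 states.
Total: 4.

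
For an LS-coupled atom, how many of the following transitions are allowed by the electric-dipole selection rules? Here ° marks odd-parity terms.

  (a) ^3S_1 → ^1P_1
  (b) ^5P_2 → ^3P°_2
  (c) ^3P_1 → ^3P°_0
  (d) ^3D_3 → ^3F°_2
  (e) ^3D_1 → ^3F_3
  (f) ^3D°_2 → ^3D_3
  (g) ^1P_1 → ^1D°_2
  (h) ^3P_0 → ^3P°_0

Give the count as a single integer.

(a) forbidden (parity, ΔS fail)
(b) forbidden (ΔS fails)
(c) allowed
(d) allowed
(e) forbidden (parity, ΔJ fail)
(f) allowed
(g) allowed
(h) forbidden (ΔJ fails)
Total allowed: 4 of 8.

4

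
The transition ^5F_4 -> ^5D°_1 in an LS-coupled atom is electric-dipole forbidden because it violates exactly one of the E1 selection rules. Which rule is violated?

Parity must change: even → odd — ✓.
ΔS = 0: S: 2 → 2 — ✓.
ΔL = 0, ±1 (not L=0↔0): L: 3 → 2, ΔL = -1 — ✓.
ΔJ = 0, ±1 (not J=0↔0): J: 4 → 1, ΔJ = -3 — ✗.

the ΔJ = 0, ±1 rule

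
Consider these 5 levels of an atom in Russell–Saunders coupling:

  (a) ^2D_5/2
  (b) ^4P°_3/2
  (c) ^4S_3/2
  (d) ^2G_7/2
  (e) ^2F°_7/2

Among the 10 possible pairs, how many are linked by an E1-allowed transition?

3

(a)–(b): forbidden (ΔS).
(a)–(c): forbidden (parity, ΔS, ΔL).
(a)–(d): forbidden (parity, ΔL).
(a)–(e): allowed.
(b)–(c): allowed.
(b)–(d): forbidden (ΔS, ΔL, ΔJ).
(b)–(e): forbidden (parity, ΔS, ΔL, ΔJ).
(c)–(d): forbidden (parity, ΔS, ΔL, ΔJ).
(c)–(e): forbidden (ΔS, ΔL, ΔJ).
(d)–(e): allowed.
Allowed pairs: 3 of 10.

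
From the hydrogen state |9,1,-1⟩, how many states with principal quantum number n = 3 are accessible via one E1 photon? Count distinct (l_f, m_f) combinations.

E1 requires Δl = ±1, so l_f ∈ {0, 2}; with 0 ≤ l_f ≤ n_f−1 = 2, the allowed l_f values are {0, 2}.
For l_f = 0: m_f ∈ {m_i−1, m_i, m_i+1} ∩ [−0, 0] = {0} → 1 state.
For l_f = 2: m_f ∈ {m_i−1, m_i, m_i+1} ∩ [−2, 2] = {-2, -1, 0} → 3 states.
Total: 4.

4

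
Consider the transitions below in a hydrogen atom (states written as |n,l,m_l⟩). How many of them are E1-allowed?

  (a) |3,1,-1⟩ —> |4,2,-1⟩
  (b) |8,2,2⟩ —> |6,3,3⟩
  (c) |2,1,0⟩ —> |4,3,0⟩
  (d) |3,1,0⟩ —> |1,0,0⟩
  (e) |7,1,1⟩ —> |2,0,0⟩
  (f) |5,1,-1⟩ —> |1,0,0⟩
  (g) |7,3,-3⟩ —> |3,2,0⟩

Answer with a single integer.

5

(a) allowed
(b) allowed
(c) forbidden — Δl = +2 (E1 requires Δl = ±1)
(d) allowed
(e) allowed
(f) allowed
(g) forbidden — Δm_l = +3 (E1 requires Δm_l = 0, ±1)
Total allowed: 5 of 7.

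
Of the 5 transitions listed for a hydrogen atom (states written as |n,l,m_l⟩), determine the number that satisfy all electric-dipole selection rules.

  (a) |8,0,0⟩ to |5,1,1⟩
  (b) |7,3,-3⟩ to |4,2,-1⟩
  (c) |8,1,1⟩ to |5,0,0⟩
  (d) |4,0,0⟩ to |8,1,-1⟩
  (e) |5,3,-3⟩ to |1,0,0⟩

3

(a) allowed
(b) forbidden — Δm_l = +2 (E1 requires Δm_l = 0, ±1)
(c) allowed
(d) allowed
(e) forbidden — Δl = -3 (E1 requires Δl = ±1); Δm_l = +3 (E1 requires Δm_l = 0, ±1)
Total allowed: 3 of 5.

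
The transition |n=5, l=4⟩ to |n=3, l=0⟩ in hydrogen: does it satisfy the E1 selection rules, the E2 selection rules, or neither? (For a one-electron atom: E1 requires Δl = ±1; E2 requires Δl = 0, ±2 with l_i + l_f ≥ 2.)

neither

Δl = 0 − 4 = -4; l_i + l_f = 4.
E1 (Δl = ±1): not satisfied.
E2 (Δl = 0,±2, l_i+l_f ≥ 2): not satisfied.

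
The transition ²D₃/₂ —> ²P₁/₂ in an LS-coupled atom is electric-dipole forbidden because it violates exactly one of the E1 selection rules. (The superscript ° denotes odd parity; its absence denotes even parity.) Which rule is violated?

Reading off the term symbols: S 1/2→1/2, L 2→1, J 3/2→1/2, parity even→even.
ΔS = 0: S: 1/2 → 1/2 — ✓.
ΔJ = 0, ±1 (not J=0↔0): J: 3/2 → 1/2, ΔJ = -1 — ✓.
Parity must change: even → even — ✗.
ΔL = 0, ±1 (not L=0↔0): L: 2 → 1, ΔL = -1 — ✓.

parity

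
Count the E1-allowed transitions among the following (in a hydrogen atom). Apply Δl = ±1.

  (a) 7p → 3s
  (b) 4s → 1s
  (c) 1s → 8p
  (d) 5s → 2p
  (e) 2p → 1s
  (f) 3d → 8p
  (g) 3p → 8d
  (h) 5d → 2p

(a) allowed
(b) forbidden — Δl = +0 (E1 requires Δl = ±1)
(c) allowed
(d) allowed
(e) allowed
(f) allowed
(g) allowed
(h) allowed
Total allowed: 7 of 8.

7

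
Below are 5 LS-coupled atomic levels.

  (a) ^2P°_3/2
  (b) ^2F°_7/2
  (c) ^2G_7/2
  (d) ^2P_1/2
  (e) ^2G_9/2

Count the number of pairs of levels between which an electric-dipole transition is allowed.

3

(a)–(b): forbidden (parity, ΔL, ΔJ).
(a)–(c): forbidden (ΔL, ΔJ).
(a)–(d): allowed.
(a)–(e): forbidden (ΔL, ΔJ).
(b)–(c): allowed.
(b)–(d): forbidden (ΔL, ΔJ).
(b)–(e): allowed.
(c)–(d): forbidden (parity, ΔL, ΔJ).
(c)–(e): forbidden (parity).
(d)–(e): forbidden (parity, ΔL, ΔJ).
Allowed pairs: 3 of 10.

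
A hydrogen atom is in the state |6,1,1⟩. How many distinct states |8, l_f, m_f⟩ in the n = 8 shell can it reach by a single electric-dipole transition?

4

E1 requires Δl = ±1, so l_f ∈ {0, 2}; with 0 ≤ l_f ≤ n_f−1 = 7, the allowed l_f values are {0, 2}.
For l_f = 0: m_f ∈ {m_i−1, m_i, m_i+1} ∩ [−0, 0] = {0} → 1 state.
For l_f = 2: m_f ∈ {m_i−1, m_i, m_i+1} ∩ [−2, 2] = {0, 1, 2} → 3 states.
Total: 4.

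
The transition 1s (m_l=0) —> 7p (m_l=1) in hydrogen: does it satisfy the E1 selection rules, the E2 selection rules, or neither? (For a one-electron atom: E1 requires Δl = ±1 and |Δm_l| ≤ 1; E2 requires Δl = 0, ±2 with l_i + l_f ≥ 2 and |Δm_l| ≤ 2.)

Δl = 1 − 0 = +1; l_i + l_f = 1.
Δm_l = +1.
E1 (Δl = ±1, |Δm_l| ≤ 1): satisfied.
E2 (Δl = 0,±2, l_i+l_f ≥ 2, |Δm_l| ≤ 2): not satisfied.

E1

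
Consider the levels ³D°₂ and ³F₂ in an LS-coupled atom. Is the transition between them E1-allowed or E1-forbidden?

Initial level: S=1, L=2, J=2, parity odd. Final level: S=1, L=3, J=2, parity even.
ΔL = 0, ±1 (not L=0↔0): L: 2 → 3, ΔL = +1 — satisfied.
ΔS = 0: S: 1 → 1 — satisfied.
Parity must change: odd → even — satisfied.
ΔJ = 0, ±1 (not J=0↔0): J: 2 → 2, ΔJ = +0 — satisfied.
All four E1 rules are satisfied.

allowed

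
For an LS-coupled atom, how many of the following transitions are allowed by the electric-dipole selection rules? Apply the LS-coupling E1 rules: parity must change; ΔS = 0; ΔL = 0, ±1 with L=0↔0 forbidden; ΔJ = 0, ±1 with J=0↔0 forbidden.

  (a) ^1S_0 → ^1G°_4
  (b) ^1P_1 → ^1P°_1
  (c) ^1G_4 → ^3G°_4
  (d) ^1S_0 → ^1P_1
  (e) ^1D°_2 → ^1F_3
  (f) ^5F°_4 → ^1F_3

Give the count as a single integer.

(a) forbidden (ΔL, ΔJ fail)
(b) allowed
(c) forbidden (ΔS fails)
(d) forbidden (parity fails)
(e) allowed
(f) forbidden (ΔS fails)
Total allowed: 2 of 6.

2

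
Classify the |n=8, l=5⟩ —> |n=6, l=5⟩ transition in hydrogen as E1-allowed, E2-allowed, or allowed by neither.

Δl = 5 − 5 = +0; l_i + l_f = 10.
E1 (Δl = ±1): not satisfied.
E2 (Δl = 0,±2, l_i+l_f ≥ 2): satisfied.

E2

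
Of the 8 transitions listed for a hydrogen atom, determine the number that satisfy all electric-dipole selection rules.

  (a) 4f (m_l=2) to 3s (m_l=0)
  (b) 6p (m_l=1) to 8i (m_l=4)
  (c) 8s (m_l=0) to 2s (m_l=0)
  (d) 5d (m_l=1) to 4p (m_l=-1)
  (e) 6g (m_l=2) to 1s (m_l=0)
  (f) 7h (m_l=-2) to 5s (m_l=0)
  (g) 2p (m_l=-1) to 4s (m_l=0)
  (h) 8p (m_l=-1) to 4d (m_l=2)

(a) forbidden — Δl = -3 (E1 requires Δl = ±1); Δm_l = -2 (E1 requires Δm_l = 0, ±1)
(b) forbidden — Δl = +5 (E1 requires Δl = ±1); Δm_l = +3 (E1 requires Δm_l = 0, ±1)
(c) forbidden — Δl = +0 (E1 requires Δl = ±1)
(d) forbidden — Δm_l = -2 (E1 requires Δm_l = 0, ±1)
(e) forbidden — Δl = -4 (E1 requires Δl = ±1); Δm_l = -2 (E1 requires Δm_l = 0, ±1)
(f) forbidden — Δl = -5 (E1 requires Δl = ±1); Δm_l = +2 (E1 requires Δm_l = 0, ±1)
(g) allowed
(h) forbidden — Δm_l = +3 (E1 requires Δm_l = 0, ±1)
Total allowed: 1 of 8.

1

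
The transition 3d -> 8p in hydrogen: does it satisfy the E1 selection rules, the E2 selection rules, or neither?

Δl = 1 − 2 = -1; l_i + l_f = 3.
E1 (Δl = ±1): satisfied.
E2 (Δl = 0,±2, l_i+l_f ≥ 2): not satisfied.

E1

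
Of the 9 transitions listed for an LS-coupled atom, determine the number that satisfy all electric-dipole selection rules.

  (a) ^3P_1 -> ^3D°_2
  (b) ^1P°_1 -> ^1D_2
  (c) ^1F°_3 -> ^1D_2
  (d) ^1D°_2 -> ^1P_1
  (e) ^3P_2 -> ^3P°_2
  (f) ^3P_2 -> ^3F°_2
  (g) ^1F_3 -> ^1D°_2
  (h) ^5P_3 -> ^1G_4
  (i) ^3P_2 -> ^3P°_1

(a) allowed
(b) allowed
(c) allowed
(d) allowed
(e) allowed
(f) forbidden (ΔL fails)
(g) allowed
(h) forbidden (parity, ΔS, ΔL fail)
(i) allowed
Total allowed: 7 of 9.

7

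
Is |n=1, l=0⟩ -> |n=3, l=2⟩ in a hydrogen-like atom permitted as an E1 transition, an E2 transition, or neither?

E2

Δl = 2 − 0 = +2; l_i + l_f = 2.
E1 (Δl = ±1): not satisfied.
E2 (Δl = 0,±2, l_i+l_f ≥ 2): satisfied.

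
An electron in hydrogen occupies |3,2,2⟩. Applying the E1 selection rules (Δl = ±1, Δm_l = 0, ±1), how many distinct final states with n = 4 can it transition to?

E1 requires Δl = ±1, so l_f ∈ {1, 3}; with 0 ≤ l_f ≤ n_f−1 = 3, the allowed l_f values are {1, 3}.
For l_f = 1: m_f ∈ {m_i−1, m_i, m_i+1} ∩ [−1, 1] = {1} → 1 state.
For l_f = 3: m_f ∈ {m_i−1, m_i, m_i+1} ∩ [−3, 3] = {1, 2, 3} → 3 states.
Total: 4.

4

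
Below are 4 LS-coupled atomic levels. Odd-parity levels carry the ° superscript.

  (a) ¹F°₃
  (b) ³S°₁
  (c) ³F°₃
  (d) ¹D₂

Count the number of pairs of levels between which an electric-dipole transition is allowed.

1

(a)–(b): forbidden (parity, ΔS, ΔL, ΔJ).
(a)–(c): forbidden (parity, ΔS).
(a)–(d): allowed.
(b)–(c): forbidden (parity, ΔL, ΔJ).
(b)–(d): forbidden (ΔS, ΔL).
(c)–(d): forbidden (ΔS).
Allowed pairs: 1 of 6.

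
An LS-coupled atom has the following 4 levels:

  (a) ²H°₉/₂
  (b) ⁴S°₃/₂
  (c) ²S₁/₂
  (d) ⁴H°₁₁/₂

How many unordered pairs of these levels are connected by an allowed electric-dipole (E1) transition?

(a)–(b): forbidden (parity, ΔS, ΔL, ΔJ).
(a)–(c): forbidden (ΔL, ΔJ).
(a)–(d): forbidden (parity, ΔS).
(b)–(c): forbidden (ΔS, ΔL).
(b)–(d): forbidden (parity, ΔL, ΔJ).
(c)–(d): forbidden (ΔS, ΔL, ΔJ).
Allowed pairs: 0 of 6.

0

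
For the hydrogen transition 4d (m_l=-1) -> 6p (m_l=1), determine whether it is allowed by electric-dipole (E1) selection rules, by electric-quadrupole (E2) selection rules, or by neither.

Δl = 1 − 2 = -1; l_i + l_f = 3.
Δm_l = +2.
E1 (Δl = ±1, |Δm_l| ≤ 1): not satisfied.
E2 (Δl = 0,±2, l_i+l_f ≥ 2, |Δm_l| ≤ 2): not satisfied.

neither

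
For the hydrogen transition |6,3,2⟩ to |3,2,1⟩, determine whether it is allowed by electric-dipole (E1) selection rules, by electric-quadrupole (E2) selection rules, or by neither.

E1

Δl = 2 − 3 = -1; l_i + l_f = 5.
Δm_l = -1.
E1 (Δl = ±1, |Δm_l| ≤ 1): satisfied.
E2 (Δl = 0,±2, l_i+l_f ≥ 2, |Δm_l| ≤ 2): not satisfied.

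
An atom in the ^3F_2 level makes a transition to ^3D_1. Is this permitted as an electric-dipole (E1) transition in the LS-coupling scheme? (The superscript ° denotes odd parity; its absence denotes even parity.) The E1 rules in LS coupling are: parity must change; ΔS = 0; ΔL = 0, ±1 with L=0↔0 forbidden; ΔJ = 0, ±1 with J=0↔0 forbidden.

forbidden

Initial level: S=1, L=3, J=2, parity even. Final level: S=1, L=2, J=1, parity even.
ΔS = 0: S: 1 → 1 — ✓.
ΔJ = 0, ±1 (not J=0↔0): J: 2 → 1, ΔJ = -1 — ✓.
Parity must change: even → even — ✗.
ΔL = 0, ±1 (not L=0↔0): L: 3 → 2, ΔL = -1 — ✓.
Rule(s) violated: parity.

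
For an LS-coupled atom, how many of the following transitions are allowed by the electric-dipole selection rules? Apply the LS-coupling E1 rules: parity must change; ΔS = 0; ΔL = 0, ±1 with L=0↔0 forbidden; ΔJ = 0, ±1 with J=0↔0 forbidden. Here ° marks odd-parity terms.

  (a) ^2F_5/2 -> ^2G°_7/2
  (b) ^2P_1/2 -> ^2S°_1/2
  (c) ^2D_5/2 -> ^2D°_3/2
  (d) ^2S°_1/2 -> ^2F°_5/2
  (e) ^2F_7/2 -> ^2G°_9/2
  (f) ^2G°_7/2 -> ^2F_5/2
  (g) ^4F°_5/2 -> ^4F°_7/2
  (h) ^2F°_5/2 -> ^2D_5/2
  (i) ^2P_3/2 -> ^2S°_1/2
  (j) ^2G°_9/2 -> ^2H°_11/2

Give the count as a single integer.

(a) allowed
(b) allowed
(c) allowed
(d) forbidden (parity, ΔL, ΔJ fail)
(e) allowed
(f) allowed
(g) forbidden (parity fails)
(h) allowed
(i) allowed
(j) forbidden (parity fails)
Total allowed: 7 of 10.

7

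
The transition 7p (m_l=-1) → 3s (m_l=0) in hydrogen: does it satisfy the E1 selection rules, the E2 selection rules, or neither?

Δl = 0 − 1 = -1; l_i + l_f = 1.
Δm_l = +1.
E1 (Δl = ±1, |Δm_l| ≤ 1): satisfied.
E2 (Δl = 0,±2, l_i+l_f ≥ 2, |Δm_l| ≤ 2): not satisfied.

E1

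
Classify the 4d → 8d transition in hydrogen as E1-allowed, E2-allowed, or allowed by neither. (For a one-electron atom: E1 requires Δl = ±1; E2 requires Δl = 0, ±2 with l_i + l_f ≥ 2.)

E2

Δl = 2 − 2 = +0; l_i + l_f = 4.
E1 (Δl = ±1): not satisfied.
E2 (Δl = 0,±2, l_i+l_f ≥ 2): satisfied.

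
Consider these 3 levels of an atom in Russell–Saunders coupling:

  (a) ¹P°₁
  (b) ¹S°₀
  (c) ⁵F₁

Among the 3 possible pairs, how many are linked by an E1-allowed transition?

(a)–(b): forbidden (parity).
(a)–(c): forbidden (ΔS, ΔL).
(b)–(c): forbidden (ΔS, ΔL).
Allowed pairs: 0 of 3.

0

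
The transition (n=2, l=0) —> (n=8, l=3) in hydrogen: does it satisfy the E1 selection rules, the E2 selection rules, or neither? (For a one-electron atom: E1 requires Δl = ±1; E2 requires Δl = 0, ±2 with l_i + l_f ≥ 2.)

Δl = 3 − 0 = +3; l_i + l_f = 3.
E1 (Δl = ±1): not satisfied.
E2 (Δl = 0,±2, l_i+l_f ≥ 2): not satisfied.

neither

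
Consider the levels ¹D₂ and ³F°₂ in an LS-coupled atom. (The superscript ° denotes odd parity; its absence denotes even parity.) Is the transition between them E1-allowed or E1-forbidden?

Initial level: S=0, L=2, J=2, parity even. Final level: S=1, L=3, J=2, parity odd.
Parity must change: even → odd — passes.
ΔS = 0: S: 0 → 1 — fails.
ΔL = 0, ±1 (not L=0↔0): L: 2 → 3, ΔL = +1 — passes.
ΔJ = 0, ±1 (not J=0↔0): J: 2 → 2, ΔJ = +0 — passes.
Rule(s) violated: ΔS.

forbidden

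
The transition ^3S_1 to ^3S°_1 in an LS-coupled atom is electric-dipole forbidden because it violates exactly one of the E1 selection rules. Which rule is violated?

the L=0 ↔ L=0 exclusion

Initial level: S=1, L=0, J=1, parity even. Final level: S=1, L=0, J=1, parity odd.
ΔL = 0, ±1 (not L=0↔0): L: 0 → 0, ΔL = +0 — ✗.
ΔS = 0: S: 1 → 1 — ✓.
ΔJ = 0, ±1 (not J=0↔0): J: 1 → 1, ΔJ = +0 — ✓.
Parity must change: even → odd — ✓.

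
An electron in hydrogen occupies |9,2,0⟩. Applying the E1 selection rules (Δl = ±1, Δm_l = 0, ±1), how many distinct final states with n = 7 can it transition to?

E1 requires Δl = ±1, so l_f ∈ {1, 3}; with 0 ≤ l_f ≤ n_f−1 = 6, the allowed l_f values are {1, 3}.
For l_f = 1: m_f ∈ {m_i−1, m_i, m_i+1} ∩ [−1, 1] = {-1, 0, 1} → 3 states.
For l_f = 3: m_f ∈ {m_i−1, m_i, m_i+1} ∩ [−3, 3] = {-1, 0, 1} → 3 states.
Total: 6.

6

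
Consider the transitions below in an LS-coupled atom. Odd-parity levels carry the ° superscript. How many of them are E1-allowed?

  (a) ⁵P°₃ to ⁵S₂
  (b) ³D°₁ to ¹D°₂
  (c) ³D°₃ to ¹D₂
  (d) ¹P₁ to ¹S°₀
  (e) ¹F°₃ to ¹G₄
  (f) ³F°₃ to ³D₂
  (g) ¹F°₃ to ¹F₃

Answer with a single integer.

(a) allowed
(b) forbidden (parity, ΔS fail)
(c) forbidden (ΔS fails)
(d) allowed
(e) allowed
(f) allowed
(g) allowed
Total allowed: 5 of 7.

5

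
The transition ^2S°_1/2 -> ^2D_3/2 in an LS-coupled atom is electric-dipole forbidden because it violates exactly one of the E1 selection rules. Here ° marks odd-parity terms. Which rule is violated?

the ΔL = 0, ±1 rule

Initial level: S=1/2, L=0, J=1/2, parity odd. Final level: S=1/2, L=2, J=3/2, parity even.
ΔJ = 0, ±1 (not J=0↔0): J: 1/2 → 3/2, ΔJ = +1 — satisfied.
Parity must change: odd → even — satisfied.
ΔS = 0: S: 1/2 → 1/2 — satisfied.
ΔL = 0, ±1 (not L=0↔0): L: 0 → 2, ΔL = +2 — violated.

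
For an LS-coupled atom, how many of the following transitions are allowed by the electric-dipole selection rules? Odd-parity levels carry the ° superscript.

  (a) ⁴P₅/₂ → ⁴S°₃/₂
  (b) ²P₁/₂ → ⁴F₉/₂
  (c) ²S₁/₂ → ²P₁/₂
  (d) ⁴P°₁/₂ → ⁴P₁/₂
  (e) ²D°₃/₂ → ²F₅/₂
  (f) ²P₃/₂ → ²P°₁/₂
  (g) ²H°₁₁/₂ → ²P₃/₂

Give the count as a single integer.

4

(a) allowed
(b) forbidden (parity, ΔS, ΔL, ΔJ fail)
(c) forbidden (parity fails)
(d) allowed
(e) allowed
(f) allowed
(g) forbidden (ΔL, ΔJ fail)
Total allowed: 4 of 7.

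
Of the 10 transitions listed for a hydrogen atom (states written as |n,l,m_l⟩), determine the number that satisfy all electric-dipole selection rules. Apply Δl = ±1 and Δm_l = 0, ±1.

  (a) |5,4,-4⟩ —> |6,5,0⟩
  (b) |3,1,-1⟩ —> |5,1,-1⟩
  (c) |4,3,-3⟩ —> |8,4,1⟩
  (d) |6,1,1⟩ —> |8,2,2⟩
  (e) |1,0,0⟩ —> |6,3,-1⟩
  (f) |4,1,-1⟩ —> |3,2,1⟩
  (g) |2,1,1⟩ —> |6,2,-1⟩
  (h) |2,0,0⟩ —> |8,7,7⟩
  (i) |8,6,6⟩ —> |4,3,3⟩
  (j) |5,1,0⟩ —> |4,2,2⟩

(a) forbidden — Δm_l = +4 (E1 requires Δm_l = 0, ±1)
(b) forbidden — Δl = +0 (E1 requires Δl = ±1)
(c) forbidden — Δm_l = +4 (E1 requires Δm_l = 0, ±1)
(d) allowed
(e) forbidden — Δl = +3 (E1 requires Δl = ±1)
(f) forbidden — Δm_l = +2 (E1 requires Δm_l = 0, ±1)
(g) forbidden — Δm_l = -2 (E1 requires Δm_l = 0, ±1)
(h) forbidden — Δl = +7 (E1 requires Δl = ±1); Δm_l = +7 (E1 requires Δm_l = 0, ±1)
(i) forbidden — Δl = -3 (E1 requires Δl = ±1); Δm_l = -3 (E1 requires Δm_l = 0, ±1)
(j) forbidden — Δm_l = +2 (E1 requires Δm_l = 0, ±1)
Total allowed: 1 of 10.

1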